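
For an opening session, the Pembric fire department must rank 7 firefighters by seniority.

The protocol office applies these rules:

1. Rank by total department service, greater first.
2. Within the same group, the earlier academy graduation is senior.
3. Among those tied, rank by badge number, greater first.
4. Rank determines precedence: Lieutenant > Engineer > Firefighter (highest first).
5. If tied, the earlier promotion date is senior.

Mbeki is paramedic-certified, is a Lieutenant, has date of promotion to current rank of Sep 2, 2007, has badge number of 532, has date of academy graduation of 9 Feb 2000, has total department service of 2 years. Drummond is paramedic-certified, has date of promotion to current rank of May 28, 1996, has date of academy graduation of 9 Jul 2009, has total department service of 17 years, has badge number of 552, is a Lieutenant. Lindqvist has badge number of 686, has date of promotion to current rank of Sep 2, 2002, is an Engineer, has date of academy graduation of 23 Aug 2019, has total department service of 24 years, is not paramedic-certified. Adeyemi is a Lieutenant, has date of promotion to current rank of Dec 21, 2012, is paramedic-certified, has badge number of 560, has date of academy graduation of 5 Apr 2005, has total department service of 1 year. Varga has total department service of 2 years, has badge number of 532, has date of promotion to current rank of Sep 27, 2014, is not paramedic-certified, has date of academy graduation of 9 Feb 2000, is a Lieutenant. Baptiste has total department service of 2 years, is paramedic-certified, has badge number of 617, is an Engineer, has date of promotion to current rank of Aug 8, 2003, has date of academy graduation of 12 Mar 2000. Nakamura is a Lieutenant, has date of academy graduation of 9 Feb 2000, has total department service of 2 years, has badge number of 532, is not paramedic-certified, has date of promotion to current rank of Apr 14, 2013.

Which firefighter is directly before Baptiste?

Varga

By total department service (higher first): Lindqvist (24 years); then Drummond (17 years); then Mbeki, Nakamura, Varga and Baptiste (each 2 years); then Adeyemi (1 year).
Among Mbeki, Nakamura, Varga and Baptiste, by date of academy graduation (earlier first): Mbeki, Nakamura and Varga (9 Feb 2000) before Baptiste (12 Mar 2000).
Mbeki, Nakamura and Varga all have badge number 532, so the next rule applies.
Mbeki, Nakamura and Varga are each Lieutenant, so the next rule applies.
Among Mbeki, Nakamura and Varga, by date of promotion to current rank (earlier first): Mbeki (Sep 2, 2007) before Nakamura (Apr 14, 2013) before Varga (Sep 27, 2014).
Order: Lindqvist, Drummond, Mbeki, Nakamura, Varga, Baptiste, Adeyemi.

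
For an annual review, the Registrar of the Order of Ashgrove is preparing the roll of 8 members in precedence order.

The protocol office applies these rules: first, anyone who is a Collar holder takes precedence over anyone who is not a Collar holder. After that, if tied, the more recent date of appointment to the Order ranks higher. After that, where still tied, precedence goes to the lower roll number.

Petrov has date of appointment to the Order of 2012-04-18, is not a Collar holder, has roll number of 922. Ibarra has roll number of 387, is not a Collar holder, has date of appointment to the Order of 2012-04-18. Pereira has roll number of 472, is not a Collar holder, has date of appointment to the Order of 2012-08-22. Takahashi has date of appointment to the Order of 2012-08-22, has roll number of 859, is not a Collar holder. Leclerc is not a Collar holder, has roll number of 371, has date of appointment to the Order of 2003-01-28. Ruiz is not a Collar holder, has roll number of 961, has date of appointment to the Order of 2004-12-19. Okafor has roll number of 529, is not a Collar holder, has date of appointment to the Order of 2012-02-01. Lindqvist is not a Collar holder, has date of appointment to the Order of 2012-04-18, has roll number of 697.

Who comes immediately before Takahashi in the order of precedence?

Pereira

By the first rule: Pereira, Takahashi, Ibarra, Lindqvist, Petrov, Okafor, Ruiz and Leclerc (each not a Collar holder).
Among Pereira, Takahashi, Ibarra, Lindqvist, Petrov, Okafor, Ruiz and Leclerc, by date of appointment to the Order (later first): Pereira and Takahashi (2012-08-22) before Ibarra, Lindqvist and Petrov (2012-04-18) before Okafor (2012-02-01) before Ruiz (2004-12-19) before Leclerc (2003-01-28).
Among Pereira and Takahashi, by roll number (lower first): Pereira (472) before Takahashi (859).
Among Ibarra, Lindqvist and Petrov, by roll number (lower first): Ibarra (387) before Lindqvist (697) before Petrov (922).
Order: Pereira, Takahashi, Ibarra, Lindqvist, Petrov, Okafor, Ruiz, Leclerc.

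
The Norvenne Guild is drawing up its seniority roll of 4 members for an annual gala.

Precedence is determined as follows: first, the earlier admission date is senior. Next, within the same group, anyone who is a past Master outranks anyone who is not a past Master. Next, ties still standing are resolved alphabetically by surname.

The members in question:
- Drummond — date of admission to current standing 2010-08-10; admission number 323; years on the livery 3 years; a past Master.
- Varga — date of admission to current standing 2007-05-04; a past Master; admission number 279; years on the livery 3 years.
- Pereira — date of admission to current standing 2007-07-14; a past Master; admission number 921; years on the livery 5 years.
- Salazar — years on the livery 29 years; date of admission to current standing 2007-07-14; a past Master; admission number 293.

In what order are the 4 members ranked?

Varga, Pereira, Salazar, Drummond

By date of admission to current standing (earlier first): Varga (2007-05-04); then Pereira and Salazar (both 2007-07-14); then Drummond (2010-08-10).
Pereira and Salazar are each a past Master, so the next rule applies.
Among Pereira and Salazar, alphabetically by surname: Pereira before Salazar.
Full order: Varga, Pereira, Salazar, Drummond.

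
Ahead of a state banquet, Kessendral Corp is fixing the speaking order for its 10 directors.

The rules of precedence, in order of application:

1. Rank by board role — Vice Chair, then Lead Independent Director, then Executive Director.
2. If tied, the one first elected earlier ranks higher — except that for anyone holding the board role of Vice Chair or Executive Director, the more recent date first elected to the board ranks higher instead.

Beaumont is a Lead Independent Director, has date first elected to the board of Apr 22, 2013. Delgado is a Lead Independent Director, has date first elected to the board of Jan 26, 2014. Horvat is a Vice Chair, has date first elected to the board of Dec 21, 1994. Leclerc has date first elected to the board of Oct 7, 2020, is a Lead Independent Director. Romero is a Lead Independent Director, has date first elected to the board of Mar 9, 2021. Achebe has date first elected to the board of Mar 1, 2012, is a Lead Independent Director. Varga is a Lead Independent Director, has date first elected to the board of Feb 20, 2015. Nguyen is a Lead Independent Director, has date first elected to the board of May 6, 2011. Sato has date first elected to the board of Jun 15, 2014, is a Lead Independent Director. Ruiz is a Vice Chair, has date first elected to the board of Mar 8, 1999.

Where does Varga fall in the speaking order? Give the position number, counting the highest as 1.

By board role: Ruiz and Horvat (Vice Chair); then Nguyen, Achebe, Beaumont, Delgado, Sato, Varga, Leclerc and Romero (Lead Independent Director).
Among Ruiz and Horvat, by date first elected to the board (later first) (reversed rule for this group): Ruiz (Mar 8, 1999) before Horvat (Dec 21, 1994).
Among Nguyen, Achebe, Beaumont, Delgado, Sato, Varga, Leclerc and Romero, by date first elected to the board (earlier first): Nguyen (May 6, 2011) before Achebe (Mar 1, 2012) before Beaumont (Apr 22, 2013) before Delgado (Jan 26, 2014) before Sato (Jun 15, 2014) before Varga (Feb 20, 2015) before Leclerc (Oct 7, 2020) before Romero (Mar 9, 2021).
Order: Ruiz, Horvat, Nguyen, Achebe, Beaumont, Delgado, Sato, Varga, Leclerc, Romero. So position 8.

8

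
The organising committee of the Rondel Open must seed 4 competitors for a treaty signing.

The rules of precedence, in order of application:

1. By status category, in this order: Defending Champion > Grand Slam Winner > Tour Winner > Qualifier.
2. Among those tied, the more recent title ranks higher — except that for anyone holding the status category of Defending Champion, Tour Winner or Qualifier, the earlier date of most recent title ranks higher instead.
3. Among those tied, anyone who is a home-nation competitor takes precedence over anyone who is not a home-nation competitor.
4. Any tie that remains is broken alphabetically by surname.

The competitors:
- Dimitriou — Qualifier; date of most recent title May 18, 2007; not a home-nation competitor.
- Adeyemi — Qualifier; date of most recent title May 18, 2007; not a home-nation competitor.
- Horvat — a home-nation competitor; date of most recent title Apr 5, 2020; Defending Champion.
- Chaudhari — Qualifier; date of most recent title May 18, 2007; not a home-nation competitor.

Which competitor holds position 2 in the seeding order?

Adeyemi

By status category: Horvat (Defending Champion); then Adeyemi, Chaudhari and Dimitriou (Qualifier).
Adeyemi, Chaudhari and Dimitriou all have date of most recent title May 18, 2007, so the next rule applies.
Adeyemi, Chaudhari and Dimitriou are each not a home-nation competitor, so the next rule applies.
Among Adeyemi, Chaudhari and Dimitriou, alphabetically by surname: Adeyemi before Chaudhari before Dimitriou.
Order: Horvat, Adeyemi, Chaudhari, Dimitriou.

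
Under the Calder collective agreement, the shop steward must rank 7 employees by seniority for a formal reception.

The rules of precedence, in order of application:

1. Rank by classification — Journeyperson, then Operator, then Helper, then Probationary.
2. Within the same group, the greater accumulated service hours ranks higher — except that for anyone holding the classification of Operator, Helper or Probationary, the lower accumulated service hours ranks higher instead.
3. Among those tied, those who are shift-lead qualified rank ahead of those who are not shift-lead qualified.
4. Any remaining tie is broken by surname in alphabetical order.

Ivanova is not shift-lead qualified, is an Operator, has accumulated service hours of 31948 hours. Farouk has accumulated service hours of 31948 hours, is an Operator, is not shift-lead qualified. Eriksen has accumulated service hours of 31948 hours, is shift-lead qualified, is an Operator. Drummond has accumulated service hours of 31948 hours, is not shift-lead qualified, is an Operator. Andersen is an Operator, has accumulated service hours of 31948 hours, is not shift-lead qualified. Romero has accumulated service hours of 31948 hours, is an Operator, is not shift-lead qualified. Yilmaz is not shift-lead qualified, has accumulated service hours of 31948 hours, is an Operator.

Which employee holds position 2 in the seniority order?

Andersen

By classification: Eriksen, Andersen, Drummond, Farouk, Ivanova, Romero and Yilmaz (Operator).
Eriksen, Andersen, Drummond, Farouk, Ivanova, Romero and Yilmaz all have accumulated service hours 31948 hours, so the next rule applies.
Among Eriksen, Andersen, Drummond, Farouk, Ivanova, Romero and Yilmaz, shift-lead qualified before not shift-lead qualified: Eriksen (shift-lead qualified) before Andersen, Drummond, Farouk, Ivanova, Romero and Yilmaz (not shift-lead qualified).
Among Andersen, Drummond, Farouk, Ivanova, Romero and Yilmaz, alphabetically by surname: Andersen before Drummond before Farouk before Ivanova before Romero before Yilmaz.
Order: Eriksen, Andersen, Drummond, Farouk, Ivanova, Romero, Yilmaz.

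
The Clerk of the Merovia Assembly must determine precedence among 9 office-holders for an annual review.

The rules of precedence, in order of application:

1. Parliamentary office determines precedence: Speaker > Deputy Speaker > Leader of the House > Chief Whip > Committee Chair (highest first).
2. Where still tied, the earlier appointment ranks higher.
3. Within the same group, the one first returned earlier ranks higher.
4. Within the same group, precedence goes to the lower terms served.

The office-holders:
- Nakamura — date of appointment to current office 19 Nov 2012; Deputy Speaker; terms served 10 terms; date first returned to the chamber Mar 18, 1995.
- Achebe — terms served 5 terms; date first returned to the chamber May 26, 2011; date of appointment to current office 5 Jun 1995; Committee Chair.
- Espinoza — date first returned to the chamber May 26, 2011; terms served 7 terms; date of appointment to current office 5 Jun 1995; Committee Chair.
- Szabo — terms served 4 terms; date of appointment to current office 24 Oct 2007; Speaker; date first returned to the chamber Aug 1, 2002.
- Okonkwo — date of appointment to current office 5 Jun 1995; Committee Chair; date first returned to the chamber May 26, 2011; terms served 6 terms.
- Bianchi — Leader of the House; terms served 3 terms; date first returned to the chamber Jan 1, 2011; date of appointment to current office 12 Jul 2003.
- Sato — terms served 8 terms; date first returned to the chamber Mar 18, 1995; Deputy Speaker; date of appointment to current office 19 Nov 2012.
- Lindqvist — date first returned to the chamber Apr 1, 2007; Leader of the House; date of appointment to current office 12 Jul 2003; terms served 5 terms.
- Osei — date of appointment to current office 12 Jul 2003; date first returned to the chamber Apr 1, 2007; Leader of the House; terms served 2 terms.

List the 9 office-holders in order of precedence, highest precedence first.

Szabo, Sato, Nakamura, Osei, Lindqvist, Bianchi, Achebe, Okonkwo, Espinoza

By parliamentary office: Szabo (Speaker); then Sato and Nakamura (Deputy Speaker); then Osei, Lindqvist and Bianchi (Leader of the House); then Achebe, Okonkwo and Espinoza (Committee Chair).
Sato and Nakamura both have date of appointment to current office 19 Nov 2012, so the next rule applies.
Sato and Nakamura both have date first returned to the chamber Mar 18, 1995, so the next rule applies.
Among Sato and Nakamura, by terms served (lower first): Sato (8 terms) before Nakamura (10 terms).
Osei, Lindqvist and Bianchi all have date of appointment to current office 12 Jul 2003, so the next rule applies.
Among Osei, Lindqvist and Bianchi, by date first returned to the chamber (earlier first): Osei and Lindqvist (Apr 1, 2007) before Bianchi (Jan 1, 2011).
Among Osei and Lindqvist, by terms served (lower first): Osei (2 terms) before Lindqvist (5 terms).
Achebe, Okonkwo and Espinoza all have date of appointment to current office 5 Jun 1995, so the next rule applies.
Achebe, Okonkwo and Espinoza all have date first returned to the chamber May 26, 2011, so the next rule applies.
Among Achebe, Okonkwo and Espinoza, by terms served (lower first): Achebe (5 terms) before Okonkwo (6 terms) before Espinoza (7 terms).
Full order: Szabo, Sato, Nakamura, Osei, Lindqvist, Bianchi, Achebe, Okonkwo, Espinoza.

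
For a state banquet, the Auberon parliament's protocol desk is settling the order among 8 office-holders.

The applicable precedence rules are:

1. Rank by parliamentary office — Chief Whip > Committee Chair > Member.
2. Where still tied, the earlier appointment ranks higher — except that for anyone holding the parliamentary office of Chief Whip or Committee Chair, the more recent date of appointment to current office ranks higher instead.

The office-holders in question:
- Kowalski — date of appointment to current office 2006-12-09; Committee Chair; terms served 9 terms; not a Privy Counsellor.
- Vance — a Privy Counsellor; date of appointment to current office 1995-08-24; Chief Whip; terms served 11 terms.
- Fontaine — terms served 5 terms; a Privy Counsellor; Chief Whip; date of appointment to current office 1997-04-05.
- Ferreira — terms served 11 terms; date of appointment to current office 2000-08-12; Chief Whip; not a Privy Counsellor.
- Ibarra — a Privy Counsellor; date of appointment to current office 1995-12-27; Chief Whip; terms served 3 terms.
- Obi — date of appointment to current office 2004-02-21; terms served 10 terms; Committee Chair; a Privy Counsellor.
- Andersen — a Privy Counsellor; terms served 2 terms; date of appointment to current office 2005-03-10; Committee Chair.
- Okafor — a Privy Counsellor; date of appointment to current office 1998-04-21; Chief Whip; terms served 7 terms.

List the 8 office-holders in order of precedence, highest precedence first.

By parliamentary office: Ferreira, Okafor, Fontaine, Ibarra and Vance (Chief Whip); then Kowalski, Andersen and Obi (Committee Chair).
Among Ferreira, Okafor, Fontaine, Ibarra and Vance, by date of appointment to current office (later first) (reversed rule for this group): Ferreira (2000-08-12) before Okafor (1998-04-21) before Fontaine (1997-04-05) before Ibarra (1995-12-27) before Vance (1995-08-24).
Among Kowalski, Andersen and Obi, by date of appointment to current office (later first) (reversed rule for this group): Kowalski (2006-12-09) before Andersen (2005-03-10) before Obi (2004-02-21).
Full order: Ferreira, Okafor, Fontaine, Ibarra, Vance, Kowalski, Andersen, Obi.

Ferreira, Okafor, Fontaine, Ibarra, Vance, Kowalski, Andersen, Obi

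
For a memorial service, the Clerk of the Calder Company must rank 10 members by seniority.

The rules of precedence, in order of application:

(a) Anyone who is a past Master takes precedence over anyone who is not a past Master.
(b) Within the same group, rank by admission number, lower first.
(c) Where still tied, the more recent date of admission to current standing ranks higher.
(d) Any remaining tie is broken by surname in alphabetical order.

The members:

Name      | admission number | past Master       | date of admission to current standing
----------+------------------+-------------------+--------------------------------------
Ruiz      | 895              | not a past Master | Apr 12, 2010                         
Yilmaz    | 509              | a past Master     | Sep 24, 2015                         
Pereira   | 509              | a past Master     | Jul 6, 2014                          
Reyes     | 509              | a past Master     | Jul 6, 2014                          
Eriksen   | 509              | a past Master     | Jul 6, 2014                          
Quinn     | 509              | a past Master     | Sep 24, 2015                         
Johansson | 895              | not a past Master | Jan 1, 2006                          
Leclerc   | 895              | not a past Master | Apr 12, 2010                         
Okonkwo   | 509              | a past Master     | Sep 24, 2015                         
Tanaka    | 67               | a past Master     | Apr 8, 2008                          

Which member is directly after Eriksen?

By the first rule: Tanaka, Okonkwo, Quinn, Yilmaz, Eriksen, Pereira and Reyes (each a past Master); then Leclerc, Ruiz and Johansson (each not a past Master).
Among Tanaka, Okonkwo, Quinn, Yilmaz, Eriksen, Pereira and Reyes, by admission number (lower first): Tanaka (67) before Okonkwo, Quinn, Yilmaz, Eriksen, Pereira and Reyes (509).
Among Okonkwo, Quinn, Yilmaz, Eriksen, Pereira and Reyes, by date of admission to current standing (later first): Okonkwo, Quinn and Yilmaz (Sep 24, 2015) before Eriksen, Pereira and Reyes (Jul 6, 2014).
Among Okonkwo, Quinn and Yilmaz, alphabetically by surname: Okonkwo before Quinn before Yilmaz.
Among Eriksen, Pereira and Reyes, alphabetically by surname: Eriksen before Pereira before Reyes.
Leclerc, Ruiz and Johansson all have admission number 895, so the next rule applies.
Among Leclerc, Ruiz and Johansson, by date of admission to current standing (later first): Leclerc and Ruiz (Apr 12, 2010) before Johansson (Jan 1, 2006).
Among Leclerc and Ruiz, alphabetically by surname: Leclerc before Ruiz.
Order: Tanaka, Okonkwo, Quinn, Yilmaz, Eriksen, Pereira, Reyes, Leclerc, Ruiz, Johansson.

Pereira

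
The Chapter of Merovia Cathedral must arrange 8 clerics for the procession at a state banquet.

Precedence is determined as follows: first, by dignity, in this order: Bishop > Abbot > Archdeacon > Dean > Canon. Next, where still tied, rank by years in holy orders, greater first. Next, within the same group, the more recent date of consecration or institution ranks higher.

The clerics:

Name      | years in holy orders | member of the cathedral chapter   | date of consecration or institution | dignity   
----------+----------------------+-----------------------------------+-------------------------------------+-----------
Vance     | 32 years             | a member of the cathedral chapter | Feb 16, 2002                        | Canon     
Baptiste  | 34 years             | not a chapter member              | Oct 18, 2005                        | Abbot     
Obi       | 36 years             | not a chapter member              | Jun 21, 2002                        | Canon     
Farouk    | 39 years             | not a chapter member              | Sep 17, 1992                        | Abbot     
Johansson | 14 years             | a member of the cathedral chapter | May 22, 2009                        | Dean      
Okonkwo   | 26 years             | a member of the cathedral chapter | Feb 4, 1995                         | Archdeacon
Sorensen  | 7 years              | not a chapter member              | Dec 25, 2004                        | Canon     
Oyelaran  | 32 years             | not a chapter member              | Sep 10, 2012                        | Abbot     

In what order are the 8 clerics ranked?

Farouk, Baptiste, Oyelaran, Okonkwo, Johansson, Obi, Vance, Sorensen

By dignity: Farouk, Baptiste and Oyelaran (Abbot); then Okonkwo (Archdeacon); then Johansson (Dean); then Obi, Vance and Sorensen (Canon).
Among Farouk, Baptiste and Oyelaran, by years in holy orders (higher first): Farouk (39 years) before Baptiste (34 years) before Oyelaran (32 years).
Among Obi, Vance and Sorensen, by years in holy orders (higher first): Obi (36 years) before Vance (32 years) before Sorensen (7 years).
Full order: Farouk, Baptiste, Oyelaran, Okonkwo, Johansson, Obi, Vance, Sorensen.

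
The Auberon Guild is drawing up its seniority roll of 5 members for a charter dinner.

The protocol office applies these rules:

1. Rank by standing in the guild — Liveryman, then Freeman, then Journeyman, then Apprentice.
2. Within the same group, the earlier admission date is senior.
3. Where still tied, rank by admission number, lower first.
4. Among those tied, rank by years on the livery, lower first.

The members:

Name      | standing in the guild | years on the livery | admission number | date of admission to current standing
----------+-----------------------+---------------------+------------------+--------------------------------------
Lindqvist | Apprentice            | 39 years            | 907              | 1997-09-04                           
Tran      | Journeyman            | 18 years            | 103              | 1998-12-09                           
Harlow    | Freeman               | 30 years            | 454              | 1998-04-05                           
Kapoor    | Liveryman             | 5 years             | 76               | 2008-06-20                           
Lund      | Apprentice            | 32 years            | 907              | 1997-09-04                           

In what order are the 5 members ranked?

By standing in the guild: Kapoor (Liveryman); then Harlow (Freeman); then Tran (Journeyman); then Lund and Lindqvist (Apprentice).
Lund and Lindqvist both have date of admission to current standing 1997-09-04, so the next rule applies.
Lund and Lindqvist both have admission number 907, so the next rule applies.
Among Lund and Lindqvist, by years on the livery (lower first): Lund (32 years) before Lindqvist (39 years).
Full order: Kapoor, Harlow, Tran, Lund, Lindqvist.

Kapoor, Harlow, Tran, Lund, Lindqvist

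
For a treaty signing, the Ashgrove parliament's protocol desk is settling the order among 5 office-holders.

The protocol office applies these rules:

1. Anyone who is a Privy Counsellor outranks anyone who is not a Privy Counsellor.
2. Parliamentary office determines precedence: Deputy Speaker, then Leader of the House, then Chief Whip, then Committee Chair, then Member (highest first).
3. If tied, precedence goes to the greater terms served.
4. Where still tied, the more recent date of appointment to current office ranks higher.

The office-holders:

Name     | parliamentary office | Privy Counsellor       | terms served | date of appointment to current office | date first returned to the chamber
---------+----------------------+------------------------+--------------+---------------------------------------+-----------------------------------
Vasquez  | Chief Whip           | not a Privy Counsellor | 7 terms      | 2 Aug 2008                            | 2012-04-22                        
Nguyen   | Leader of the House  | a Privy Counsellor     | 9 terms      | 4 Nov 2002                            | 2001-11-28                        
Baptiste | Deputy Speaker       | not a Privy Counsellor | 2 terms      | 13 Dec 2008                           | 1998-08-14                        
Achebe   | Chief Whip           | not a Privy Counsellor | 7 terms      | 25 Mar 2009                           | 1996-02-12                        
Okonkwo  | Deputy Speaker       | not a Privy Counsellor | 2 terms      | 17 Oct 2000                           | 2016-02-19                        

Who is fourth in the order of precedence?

Achebe

By the first rule: Nguyen (a Privy Counsellor); then Baptiste, Okonkwo, Achebe and Vasquez (each not a Privy Counsellor).
Among Baptiste, Okonkwo, Achebe and Vasquez, by parliamentary office: Baptiste and Okonkwo (Deputy Speaker) before Achebe and Vasquez (Chief Whip).
Baptiste and Okonkwo both have terms served 2 terms, so the next rule applies.
Among Baptiste and Okonkwo, by date of appointment to current office (later first): Baptiste (13 Dec 2008) before Okonkwo (17 Oct 2000).
Achebe and Vasquez both have terms served 7 terms, so the next rule applies.
Among Achebe and Vasquez, by date of appointment to current office (later first): Achebe (25 Mar 2009) before Vasquez (2 Aug 2008).
Order: Nguyen, Baptiste, Okonkwo, Achebe, Vasquez.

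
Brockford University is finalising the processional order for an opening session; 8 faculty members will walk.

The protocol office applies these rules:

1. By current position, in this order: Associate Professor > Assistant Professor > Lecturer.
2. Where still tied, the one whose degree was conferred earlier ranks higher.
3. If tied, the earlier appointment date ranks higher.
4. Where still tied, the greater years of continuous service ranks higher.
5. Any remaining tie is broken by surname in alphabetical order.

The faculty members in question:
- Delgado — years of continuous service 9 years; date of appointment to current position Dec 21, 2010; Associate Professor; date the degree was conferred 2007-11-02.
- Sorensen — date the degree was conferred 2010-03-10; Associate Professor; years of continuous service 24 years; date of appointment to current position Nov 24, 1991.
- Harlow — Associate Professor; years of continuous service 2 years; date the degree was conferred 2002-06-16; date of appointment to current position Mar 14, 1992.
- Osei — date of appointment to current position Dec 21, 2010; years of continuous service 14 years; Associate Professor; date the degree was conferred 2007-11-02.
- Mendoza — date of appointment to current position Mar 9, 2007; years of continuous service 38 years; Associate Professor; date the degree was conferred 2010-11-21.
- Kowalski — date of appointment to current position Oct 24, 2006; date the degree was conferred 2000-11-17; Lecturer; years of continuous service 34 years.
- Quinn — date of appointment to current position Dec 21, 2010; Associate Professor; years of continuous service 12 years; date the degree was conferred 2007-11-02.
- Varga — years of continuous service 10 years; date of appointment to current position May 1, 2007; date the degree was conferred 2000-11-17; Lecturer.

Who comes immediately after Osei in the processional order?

By current position: Harlow, Osei, Quinn, Delgado, Sorensen and Mendoza (Associate Professor); then Kowalski and Varga (Lecturer).
Among Harlow, Osei, Quinn, Delgado, Sorensen and Mendoza, by date the degree was conferred (earlier first): Harlow (2002-06-16) before Osei, Quinn and Delgado (2007-11-02) before Sorensen (2010-03-10) before Mendoza (2010-11-21).
Osei, Quinn and Delgado all have date of appointment to current position Dec 21, 2010, so the next rule applies.
Among Osei, Quinn and Delgado, by years of continuous service (higher first): Osei (14 years) before Quinn (12 years) before Delgado (9 years).
Kowalski and Varga both have date the degree was conferred 2000-11-17, so the next rule applies.
Among Kowalski and Varga, by date of appointment to current position (earlier first): Kowalski (Oct 24, 2006) before Varga (May 1, 2007).
Order: Harlow, Osei, Quinn, Delgado, Sorensen, Mendoza, Kowalski, Varga.

Quinn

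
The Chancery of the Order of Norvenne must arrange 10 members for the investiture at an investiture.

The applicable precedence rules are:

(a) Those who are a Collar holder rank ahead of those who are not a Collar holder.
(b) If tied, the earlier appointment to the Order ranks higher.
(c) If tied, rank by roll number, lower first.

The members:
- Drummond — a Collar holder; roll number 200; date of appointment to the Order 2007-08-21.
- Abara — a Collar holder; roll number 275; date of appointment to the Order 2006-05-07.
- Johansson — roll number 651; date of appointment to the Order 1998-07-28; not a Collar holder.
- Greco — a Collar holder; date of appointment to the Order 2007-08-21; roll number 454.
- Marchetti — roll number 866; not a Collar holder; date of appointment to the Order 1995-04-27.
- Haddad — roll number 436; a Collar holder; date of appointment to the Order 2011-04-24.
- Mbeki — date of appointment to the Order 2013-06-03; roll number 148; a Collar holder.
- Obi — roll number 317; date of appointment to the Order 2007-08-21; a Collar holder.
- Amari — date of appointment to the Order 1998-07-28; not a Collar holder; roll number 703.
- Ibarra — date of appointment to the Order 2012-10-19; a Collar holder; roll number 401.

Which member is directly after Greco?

Haddad

By the first rule: Abara, Drummond, Obi, Greco, Haddad, Ibarra and Mbeki (each a Collar holder); then Marchetti, Johansson and Amari (each not a Collar holder).
Among Abara, Drummond, Obi, Greco, Haddad, Ibarra and Mbeki, by date of appointment to the Order (earlier first): Abara (2006-05-07) before Drummond, Obi and Greco (2007-08-21) before Haddad (2011-04-24) before Ibarra (2012-10-19) before Mbeki (2013-06-03).
Among Drummond, Obi and Greco, by roll number (lower first): Drummond (200) before Obi (317) before Greco (454).
Among Marchetti, Johansson and Amari, by date of appointment to the Order (earlier first): Marchetti (1995-04-27) before Johansson and Amari (1998-07-28).
Among Johansson and Amari, by roll number (lower first): Johansson (651) before Amari (703).
Order: Abara, Drummond, Obi, Greco, Haddad, Ibarra, Mbeki, Marchetti, Johansson, Amari.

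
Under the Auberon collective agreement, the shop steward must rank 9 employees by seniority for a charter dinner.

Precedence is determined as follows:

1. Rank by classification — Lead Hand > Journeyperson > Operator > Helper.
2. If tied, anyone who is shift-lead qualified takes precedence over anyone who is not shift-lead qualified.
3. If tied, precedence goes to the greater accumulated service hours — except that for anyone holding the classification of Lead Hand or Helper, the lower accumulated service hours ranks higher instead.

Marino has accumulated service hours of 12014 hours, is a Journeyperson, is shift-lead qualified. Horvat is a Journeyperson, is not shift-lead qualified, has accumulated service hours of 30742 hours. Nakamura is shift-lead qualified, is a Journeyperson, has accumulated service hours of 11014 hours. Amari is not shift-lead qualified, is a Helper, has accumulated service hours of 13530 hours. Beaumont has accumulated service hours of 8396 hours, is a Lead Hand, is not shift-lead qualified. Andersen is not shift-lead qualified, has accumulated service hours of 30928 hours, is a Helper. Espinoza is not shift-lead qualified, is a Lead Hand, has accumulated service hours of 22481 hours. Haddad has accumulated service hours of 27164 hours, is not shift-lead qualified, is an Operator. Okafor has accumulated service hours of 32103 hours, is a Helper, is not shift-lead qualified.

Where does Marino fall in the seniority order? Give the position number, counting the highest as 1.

By classification: Beaumont and Espinoza (Lead Hand); then Marino, Nakamura and Horvat (Journeyperson); then Haddad (Operator); then Amari, Andersen and Okafor (Helper).
Beaumont and Espinoza are each not shift-lead qualified, so the next rule applies.
Among Beaumont and Espinoza, by accumulated service hours (lower first) (reversed rule for this group): Beaumont (8396 hours) before Espinoza (22481 hours).
Among Marino, Nakamura and Horvat, shift-lead qualified before not shift-lead qualified: Marino and Nakamura (shift-lead qualified) before Horvat (not shift-lead qualified).
Among Marino and Nakamura, by accumulated service hours (higher first): Marino (12014 hours) before Nakamura (11014 hours).
Amari, Andersen and Okafor are each not shift-lead qualified, so the next rule applies.
Among Amari, Andersen and Okafor, by accumulated service hours (lower first) (reversed rule for this group): Amari (13530 hours) before Andersen (30928 hours) before Okafor (32103 hours).
Order: Beaumont, Espinoza, Marino, Nakamura, Horvat, Haddad, Amari, Andersen, Okafor. So position 3.

3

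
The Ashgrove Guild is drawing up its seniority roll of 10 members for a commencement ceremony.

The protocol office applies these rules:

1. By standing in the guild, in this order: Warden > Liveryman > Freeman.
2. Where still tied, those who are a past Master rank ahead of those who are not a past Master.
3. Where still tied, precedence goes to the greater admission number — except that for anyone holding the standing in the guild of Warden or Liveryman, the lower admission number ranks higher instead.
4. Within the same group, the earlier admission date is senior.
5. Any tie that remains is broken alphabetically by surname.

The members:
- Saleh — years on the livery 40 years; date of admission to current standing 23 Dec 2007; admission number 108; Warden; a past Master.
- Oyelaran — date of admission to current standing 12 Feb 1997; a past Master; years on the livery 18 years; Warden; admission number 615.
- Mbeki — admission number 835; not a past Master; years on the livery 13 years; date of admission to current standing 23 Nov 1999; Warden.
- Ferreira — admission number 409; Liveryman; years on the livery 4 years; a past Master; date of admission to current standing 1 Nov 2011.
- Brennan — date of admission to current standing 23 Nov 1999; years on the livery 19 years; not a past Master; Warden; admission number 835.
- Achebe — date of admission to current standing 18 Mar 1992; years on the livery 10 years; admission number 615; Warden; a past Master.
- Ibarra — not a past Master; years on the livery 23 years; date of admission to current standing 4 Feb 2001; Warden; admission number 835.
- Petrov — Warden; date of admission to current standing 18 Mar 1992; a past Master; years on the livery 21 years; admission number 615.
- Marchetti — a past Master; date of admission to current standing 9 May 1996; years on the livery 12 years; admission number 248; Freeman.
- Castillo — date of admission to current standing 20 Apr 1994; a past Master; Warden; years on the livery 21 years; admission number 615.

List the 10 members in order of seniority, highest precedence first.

Saleh, Achebe, Petrov, Castillo, Oyelaran, Brennan, Mbeki, Ibarra, Ferreira, Marchetti

By standing in the guild: Saleh, Achebe, Petrov, Castillo, Oyelaran, Brennan, Mbeki and Ibarra (Warden); then Ferreira (Liveryman); then Marchetti (Freeman).
Among Saleh, Achebe, Petrov, Castillo, Oyelaran, Brennan, Mbeki and Ibarra, a past Master before not a past Master: Saleh, Achebe, Petrov, Castillo and Oyelaran (a past Master) before Brennan, Mbeki and Ibarra (not a past Master).
Among Saleh, Achebe, Petrov, Castillo and Oyelaran, by admission number (lower first) (reversed rule for this group): Saleh (108) before Achebe, Petrov, Castillo and Oyelaran (615).
Among Achebe, Petrov, Castillo and Oyelaran, by date of admission to current standing (earlier first): Achebe and Petrov (18 Mar 1992) before Castillo (20 Apr 1994) before Oyelaran (12 Feb 1997).
Among Achebe and Petrov, alphabetically by surname: Achebe before Petrov.
Brennan, Mbeki and Ibarra all have admission number 835, so the next rule applies.
Among Brennan, Mbeki and Ibarra, by date of admission to current standing (earlier first): Brennan and Mbeki (23 Nov 1999) before Ibarra (4 Feb 2001).
Among Brennan and Mbeki, alphabetically by surname: Brennan before Mbeki.
Full order: Saleh, Achebe, Petrov, Castillo, Oyelaran, Brennan, Mbeki, Ibarra, Ferreira, Marchetti.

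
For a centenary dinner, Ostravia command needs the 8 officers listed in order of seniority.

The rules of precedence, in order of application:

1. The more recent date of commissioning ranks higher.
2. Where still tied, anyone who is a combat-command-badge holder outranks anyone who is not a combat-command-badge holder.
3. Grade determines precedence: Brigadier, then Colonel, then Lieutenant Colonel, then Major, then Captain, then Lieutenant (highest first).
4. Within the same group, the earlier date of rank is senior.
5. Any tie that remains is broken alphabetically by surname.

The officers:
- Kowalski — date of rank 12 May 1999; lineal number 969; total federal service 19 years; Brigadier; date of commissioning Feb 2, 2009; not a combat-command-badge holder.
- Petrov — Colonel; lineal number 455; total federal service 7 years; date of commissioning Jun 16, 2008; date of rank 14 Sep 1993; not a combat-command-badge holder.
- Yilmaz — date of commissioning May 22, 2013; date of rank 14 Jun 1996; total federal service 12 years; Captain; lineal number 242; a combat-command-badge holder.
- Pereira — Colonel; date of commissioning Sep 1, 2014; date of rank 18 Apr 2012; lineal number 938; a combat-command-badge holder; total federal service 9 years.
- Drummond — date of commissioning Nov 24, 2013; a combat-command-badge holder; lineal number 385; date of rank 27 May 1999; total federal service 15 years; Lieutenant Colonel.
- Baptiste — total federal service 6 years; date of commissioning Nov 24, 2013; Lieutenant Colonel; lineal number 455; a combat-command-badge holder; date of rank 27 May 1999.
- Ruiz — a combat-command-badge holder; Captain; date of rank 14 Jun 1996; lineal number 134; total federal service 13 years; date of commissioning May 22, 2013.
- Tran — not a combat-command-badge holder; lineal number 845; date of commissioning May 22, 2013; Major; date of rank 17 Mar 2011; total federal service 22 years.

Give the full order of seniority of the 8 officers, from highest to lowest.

Pereira, Baptiste, Drummond, Ruiz, Yilmaz, Tran, Kowalski, Petrov

By date of commissioning (later first): Pereira (Sep 1, 2014); then Baptiste and Drummond (both Nov 24, 2013); then Ruiz, Yilmaz and Tran (each May 22, 2013); then Kowalski (Feb 2, 2009); then Petrov (Jun 16, 2008).
Baptiste and Drummond are each a combat-command-badge holder, so the next rule applies.
Baptiste and Drummond are each Lieutenant Colonel, so the next rule applies.
Baptiste and Drummond both have date of rank 27 May 1999, so the next rule applies.
Among Baptiste and Drummond, alphabetically by surname: Baptiste before Drummond.
Among Ruiz, Yilmaz and Tran, a combat-command-badge holder before not a combat-command-badge holder: Ruiz and Yilmaz (a combat-command-badge holder) before Tran (not a combat-command-badge holder).
Ruiz and Yilmaz are each Captain, so the next rule applies.
Ruiz and Yilmaz both have date of rank 14 Jun 1996, so the next rule applies.
Among Ruiz and Yilmaz, alphabetically by surname: Ruiz before Yilmaz.
Full order: Pereira, Baptiste, Drummond, Ruiz, Yilmaz, Tran, Kowalski, Petrov.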